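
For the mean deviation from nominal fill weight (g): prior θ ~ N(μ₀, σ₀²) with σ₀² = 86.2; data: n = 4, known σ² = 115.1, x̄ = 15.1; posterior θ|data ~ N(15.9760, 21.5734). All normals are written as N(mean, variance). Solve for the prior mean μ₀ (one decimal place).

μ₀ = 18.6

The posterior mean is a precision-weighted average: μ_n = (τ₀μ₀ + τ_data·x̄)/(τ₀+τ_data), with τ₀=1/σ₀² and τ_data=n/σ².
Here τ₀ = 1/86.2 = 0.011601 and τ_data = 4/115.1 = 0.034752, so τ_n = 0.046353.
Rearranging for μ₀: μ₀ = (μ_n·τ_n − τ_data·x̄)/τ₀ = (15.9760·0.046353 − 0.034752·15.1) / 0.011601 = 0.215780/0.011601 ≈ 18.6.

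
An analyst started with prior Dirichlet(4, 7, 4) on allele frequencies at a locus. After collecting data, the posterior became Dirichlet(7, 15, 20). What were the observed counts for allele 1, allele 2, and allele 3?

For a Dirichlet(α) prior with multinomial counts c, the posterior is Dirichlet(α + c) componentwise.
Counts are posterior − prior componentwise: 7−4=3, 15−7=8, 20−4=16.

counts (3, 8, 16)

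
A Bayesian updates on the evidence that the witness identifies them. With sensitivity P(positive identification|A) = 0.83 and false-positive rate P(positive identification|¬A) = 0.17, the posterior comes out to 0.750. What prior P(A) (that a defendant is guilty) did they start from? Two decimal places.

In odds form, posterior odds = prior odds × likelihood ratio, so prior odds = posterior odds ÷ LR.
Posterior odds = 0.750/(1−0.750) = 3.0000. LR = 0.83/0.17 = 4.8824.
Prior odds = 3.0000/4.8824 = 0.6145, so P(A) = 0.6145/(1+0.6145) ≈ 0.38.

P(A) = 0.38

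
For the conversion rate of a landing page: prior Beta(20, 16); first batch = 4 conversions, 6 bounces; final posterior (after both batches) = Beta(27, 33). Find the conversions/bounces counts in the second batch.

3 conversions and 11 bounces

Sequential conjugate updates are equivalent to a single update on the pooled data, so total successes = posterior α − prior α and total failures = posterior β − prior β.
Total across both batches: 27−20=7 conversions, 33−16=17 bounces.
Subtract the first batch: 7−4=3 conversions and 17−6=11 bounces.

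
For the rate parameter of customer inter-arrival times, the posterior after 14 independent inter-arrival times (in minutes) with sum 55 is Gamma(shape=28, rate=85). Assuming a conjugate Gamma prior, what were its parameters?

Gamma(shape=14, rate=30)

Gamma–exponential conjugacy: posterior shape = α + n, posterior rate = β + Σtᵢ.
So α = 28 − 14 = 14 and β = 85 − 55 = 30.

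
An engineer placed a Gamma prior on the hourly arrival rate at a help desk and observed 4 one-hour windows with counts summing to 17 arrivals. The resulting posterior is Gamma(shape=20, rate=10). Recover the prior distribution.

A Gamma(α, β) prior (rate parametrization) on a Poisson rate with n observations summing to S gives posterior Gamma(α+S, β+n).
So α = 20 − 17 = 3 and β = 10 − 4 = 6.

Gamma(shape=3, rate=6)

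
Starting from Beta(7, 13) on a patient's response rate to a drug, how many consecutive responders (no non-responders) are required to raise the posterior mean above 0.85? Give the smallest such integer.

After k responders and 0 non-responders the posterior is Beta(7+k, 13), with mean (7+k)/(7+13+k).
Set (7+k)/(20+k) > 0.85 and solve: k > (0.85·20 − 7)/(1 − 0.85) = 66.667.
The smallest integer exceeding 66.667 is 67.

k = 67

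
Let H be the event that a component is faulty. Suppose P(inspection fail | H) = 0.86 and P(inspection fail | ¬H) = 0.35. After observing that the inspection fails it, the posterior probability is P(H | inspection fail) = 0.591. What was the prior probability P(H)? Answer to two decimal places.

P(H) = 0.37

Bayes' rule in odds form gives O(H|E) = O(H)·[P(E|H)/P(E|¬H)], hence O(H) = O(H|E)/LR.
Posterior odds = 0.591/(1−0.591) = 1.4450. LR = 0.86/0.35 = 2.4571.
Prior odds = 1.4450/2.4571 = 0.5881, so P(H) = 0.5881/(1+0.5881) ≈ 0.37.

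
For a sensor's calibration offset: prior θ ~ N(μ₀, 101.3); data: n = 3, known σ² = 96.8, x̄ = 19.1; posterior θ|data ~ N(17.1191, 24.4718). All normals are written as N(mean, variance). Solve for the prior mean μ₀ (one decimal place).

With known observation variance, the Normal–Normal posterior has precision τ_n = τ₀ + n/σ² and mean μ_n = (τ₀μ₀ + (n/σ²)x̄)/τ_n.
Here τ₀ = 1/101.3 = 0.009872 and τ_data = 3/96.8 = 0.030992, so τ_n = 0.040864.
Rearranging for μ₀: μ₀ = (μ_n·τ_n − τ_data·x̄)/τ₀ = (17.1191·0.040864 − 0.030992·19.1) / 0.009872 = 0.107608/0.009872 ≈ 10.9.

μ₀ = 10.9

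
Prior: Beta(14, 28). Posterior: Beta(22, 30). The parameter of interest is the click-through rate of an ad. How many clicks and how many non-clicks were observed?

8 clicks and 2 non-clicks

Beta is conjugate to the binomial likelihood: posterior = Beta(a+s, b+f).
Match parameters: s=22−14=8, f=30−28=2.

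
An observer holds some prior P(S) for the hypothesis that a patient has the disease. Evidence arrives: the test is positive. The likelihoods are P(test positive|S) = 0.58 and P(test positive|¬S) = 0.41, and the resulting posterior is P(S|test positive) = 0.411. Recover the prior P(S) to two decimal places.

P(S) = 0.33

In odds form, posterior odds = prior odds × likelihood ratio, so prior odds = posterior odds ÷ LR.
Posterior odds = 0.411/(1−0.411) = 0.6978. LR = 0.58/0.41 = 1.4146.
Prior odds = 0.6978/1.4146 = 0.4933, so P(S) = 0.4933/(1+0.4933) ≈ 0.33.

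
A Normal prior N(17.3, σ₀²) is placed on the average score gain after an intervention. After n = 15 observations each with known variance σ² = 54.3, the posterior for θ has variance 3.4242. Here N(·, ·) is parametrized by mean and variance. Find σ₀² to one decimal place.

Posterior precision equals prior precision plus data precision: 1/σ_n² = 1/σ₀² + n/σ².
So 1/σ₀² = 1/3.4242 − 15/54.3 = 0.292039 − 0.276243 = 0.015796.
Hence σ₀² = 1/0.015796 ≈ 63.3.

σ₀² = 63.3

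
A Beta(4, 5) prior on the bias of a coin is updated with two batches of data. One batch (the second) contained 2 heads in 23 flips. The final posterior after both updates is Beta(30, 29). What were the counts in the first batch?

24 heads and 3 tails

Because Beta–binomial updating is additive in the counts, the combined data contributed (α_post−α_prior, β_post−β_prior) successes and failures.
Total across both batches: 30−4=26 heads, 29−5=24 tails.
Subtract the second batch: 26−2=24 heads and 24−21=3 tails.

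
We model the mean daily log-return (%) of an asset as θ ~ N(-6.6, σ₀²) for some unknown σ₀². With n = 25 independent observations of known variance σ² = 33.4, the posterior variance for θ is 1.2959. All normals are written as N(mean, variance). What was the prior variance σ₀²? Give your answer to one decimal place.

For the Normal–Normal model with known σ², precisions add: τ_n = τ₀ + n/σ².
So 1/σ₀² = 1/1.2959 − 25/33.4 = 0.771664 − 0.748503 = 0.023161.
Hence σ₀² = 1/0.023161 ≈ 43.2.

σ₀² = 43.2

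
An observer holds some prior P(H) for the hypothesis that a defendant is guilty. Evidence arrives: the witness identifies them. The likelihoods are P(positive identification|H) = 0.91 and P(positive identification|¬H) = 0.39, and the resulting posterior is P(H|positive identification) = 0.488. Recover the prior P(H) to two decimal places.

P(H) = 0.29

Bayes' rule in odds form gives O(H|E) = O(H)·[P(E|H)/P(E|¬H)], hence O(H) = O(H|E)/LR.
Posterior odds = 0.488/(1−0.488) = 0.9531. LR = 0.91/0.39 = 2.3333.
Prior odds = 0.9531/2.3333 = 0.4085, so P(H) = 0.4085/(1+0.4085) ≈ 0.29.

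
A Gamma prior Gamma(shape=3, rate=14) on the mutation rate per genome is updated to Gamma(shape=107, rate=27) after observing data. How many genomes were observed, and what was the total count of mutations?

n = 13 genomes with total 104 mutations

Gamma–Poisson conjugacy: posterior shape = α + Σxᵢ, posterior rate = β + n.
Matching: Σxᵢ = 107 − 3 = 104 and n = 27 − 14 = 13.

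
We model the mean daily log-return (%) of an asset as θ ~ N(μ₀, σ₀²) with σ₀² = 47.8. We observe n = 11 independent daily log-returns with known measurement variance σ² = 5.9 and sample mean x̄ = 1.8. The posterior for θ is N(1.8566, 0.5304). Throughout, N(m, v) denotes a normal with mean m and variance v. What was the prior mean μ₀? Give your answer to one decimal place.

The posterior mean is a precision-weighted average: μ_n = (τ₀μ₀ + τ_data·x̄)/(τ₀+τ_data), with τ₀=1/σ₀² and τ_data=n/σ².
Here τ₀ = 1/47.8 = 0.020921 and τ_data = 11/5.9 = 1.864407, so τ_n = 1.885328.
Rearranging for μ₀: μ₀ = (μ_n·τ_n − τ_data·x̄)/τ₀ = (1.8566·1.885328 − 1.864407·1.8) / 0.020921 = 0.144367/0.020921 ≈ 6.9.

μ₀ = 6.9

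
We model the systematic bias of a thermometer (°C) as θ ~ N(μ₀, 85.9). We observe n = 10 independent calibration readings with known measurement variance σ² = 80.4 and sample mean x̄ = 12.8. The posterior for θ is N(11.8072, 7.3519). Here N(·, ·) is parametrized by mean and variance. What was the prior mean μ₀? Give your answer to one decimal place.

μ₀ = 1.2

The posterior mean is a precision-weighted average: μ_n = (τ₀μ₀ + τ_data·x̄)/(τ₀+τ_data), with τ₀=1/σ₀² and τ_data=n/σ².
Here τ₀ = 1/85.9 = 0.011641 and τ_data = 10/80.4 = 0.124378, so τ_n = 0.136019.
Rearranging for μ₀: μ₀ = (μ_n·τ_n − τ_data·x̄)/τ₀ = (11.8072·0.136019 − 0.124378·12.8) / 0.011641 = 0.013965/0.011641 ≈ 1.2.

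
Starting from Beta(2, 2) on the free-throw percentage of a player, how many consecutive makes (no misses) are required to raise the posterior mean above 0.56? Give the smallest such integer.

k = 1

After k makes and 0 misses the posterior is Beta(2+k, 2), with mean (2+k)/(2+2+k).
Set (2+k)/(4+k) > 0.56 and solve: k > (0.56·4 − 2)/(1 − 0.56) = 0.545.
The smallest integer exceeding 0.545 is 1, and checking k=1: (3)/(5) = 0.6000 > 0.56.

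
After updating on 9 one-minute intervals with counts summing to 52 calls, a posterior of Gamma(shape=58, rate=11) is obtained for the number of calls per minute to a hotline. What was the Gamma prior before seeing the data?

Gamma(shape=6, rate=2)

A Gamma(α, β) prior (rate parametrization) on a Poisson rate with n observations summing to S gives posterior Gamma(α+S, β+n).
So α = 58 − 52 = 6 and β = 11 − 9 = 2.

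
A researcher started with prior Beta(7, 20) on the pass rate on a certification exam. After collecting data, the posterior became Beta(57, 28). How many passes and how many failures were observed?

50 passes and 8 failures

A Beta(a, b) prior with s successes and f failures in binomial data gives a Beta(a+s, b+f) posterior.
Match parameters: s=57−7=50, f=28−20=8.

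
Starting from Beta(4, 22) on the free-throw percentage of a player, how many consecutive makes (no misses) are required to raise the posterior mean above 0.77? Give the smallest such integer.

After k makes and 0 misses the posterior is Beta(4+k, 22), with mean (4+k)/(4+22+k).
Set (4+k)/(26+k) > 0.77 and solve: k > (0.77·26 − 4)/(1 − 0.77) = 69.652.
The smallest integer exceeding 69.652 is 70, and checking k=70: (74)/(96) = 0.7708 > 0.77.

k = 70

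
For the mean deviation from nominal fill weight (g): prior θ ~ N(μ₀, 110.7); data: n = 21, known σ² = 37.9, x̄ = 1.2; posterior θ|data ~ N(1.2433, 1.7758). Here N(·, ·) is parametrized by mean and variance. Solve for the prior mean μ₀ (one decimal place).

With known observation variance, the Normal–Normal posterior has precision τ_n = τ₀ + n/σ² and mean μ_n = (τ₀μ₀ + (n/σ²)x̄)/τ_n.
Here τ₀ = 1/110.7 = 0.009033 and τ_data = 21/37.9 = 0.554090, so τ_n = 0.563123.
Rearranging for μ₀: μ₀ = (μ_n·τ_n − τ_data·x̄)/τ₀ = (1.2433·0.563123 − 0.554090·1.2) / 0.009033 = 0.035223/0.009033 ≈ 3.9.

μ₀ = 3.9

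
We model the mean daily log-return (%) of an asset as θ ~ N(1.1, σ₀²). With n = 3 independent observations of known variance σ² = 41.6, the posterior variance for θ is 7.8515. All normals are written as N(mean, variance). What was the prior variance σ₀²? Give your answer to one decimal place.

σ₀² = 18.1

Posterior precision equals prior precision plus data precision: 1/σ_n² = 1/σ₀² + n/σ².
So 1/σ₀² = 1/7.8515 − 3/41.6 = 0.127364 − 0.072115 = 0.055249.
Hence σ₀² = 1/0.055249 ≈ 18.1.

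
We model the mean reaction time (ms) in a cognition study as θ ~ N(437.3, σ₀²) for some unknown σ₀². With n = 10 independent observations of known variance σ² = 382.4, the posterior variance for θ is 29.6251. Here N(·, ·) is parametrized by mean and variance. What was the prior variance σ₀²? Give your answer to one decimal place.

For the Normal–Normal model with known σ², precisions add: τ_n = τ₀ + n/σ².
So 1/σ₀² = 1/29.6251 − 10/382.4 = 0.033755 − 0.026151 = 0.007604.
Hence σ₀² = 1/0.007604 ≈ 131.5.

σ₀² = 131.5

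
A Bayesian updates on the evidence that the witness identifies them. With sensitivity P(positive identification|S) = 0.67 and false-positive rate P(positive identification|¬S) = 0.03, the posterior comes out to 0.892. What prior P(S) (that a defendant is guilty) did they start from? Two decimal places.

In odds form, posterior odds = prior odds × likelihood ratio, so prior odds = posterior odds ÷ LR.
Posterior odds = 0.892/(1−0.892) = 8.2593. LR = 0.67/0.03 = 22.3333.
Prior odds = 8.2593/22.3333 = 0.3698, so P(S) = 0.3698/(1+0.3698) ≈ 0.27.

P(S) = 0.27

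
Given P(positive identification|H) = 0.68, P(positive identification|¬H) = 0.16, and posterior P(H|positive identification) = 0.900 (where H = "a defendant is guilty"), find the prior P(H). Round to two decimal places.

P(H) = 0.68

Bayes' rule in odds form gives O(H|E) = O(H)·[P(E|H)/P(E|¬H)], hence O(H) = O(H|E)/LR.
Posterior odds = 0.900/(1−0.900) = 9.0000. LR = 0.68/0.16 = 4.2500.
Prior odds = 9.0000/4.2500 = 2.1176, so P(H) = 2.1176/(1+2.1176) ≈ 0.68.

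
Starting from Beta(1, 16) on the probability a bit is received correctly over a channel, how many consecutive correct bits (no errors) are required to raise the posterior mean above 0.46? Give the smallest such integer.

k = 13

After k correct bits and 0 errors the posterior is Beta(1+k, 16), with mean (1+k)/(1+16+k).
Set (1+k)/(17+k) > 0.46 and solve: k > (0.46·17 − 1)/(1 − 0.46) = 12.630.
The smallest integer exceeding 12.630 is 13.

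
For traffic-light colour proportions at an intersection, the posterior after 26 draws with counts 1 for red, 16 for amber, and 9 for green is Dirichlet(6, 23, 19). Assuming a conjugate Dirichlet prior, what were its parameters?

For a Dirichlet(α) prior with multinomial counts c, the posterior is Dirichlet(α + c) componentwise.
Subtract each count from the matching posterior parameter: 6−1=5, 23−16=7, 19−9=10.

Dirichlet(5, 7, 10)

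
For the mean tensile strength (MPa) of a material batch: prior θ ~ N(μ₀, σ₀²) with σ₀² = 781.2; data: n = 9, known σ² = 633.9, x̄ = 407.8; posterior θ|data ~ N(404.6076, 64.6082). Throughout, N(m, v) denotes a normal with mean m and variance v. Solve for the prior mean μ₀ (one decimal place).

With known observation variance, the Normal–Normal posterior has precision τ_n = τ₀ + n/σ² and mean μ_n = (τ₀μ₀ + (n/σ²)x̄)/τ_n.
Here τ₀ = 1/781.2 = 0.001280 and τ_data = 9/633.9 = 0.014198, so τ_n = 0.015478.
Rearranging for μ₀: μ₀ = (μ_n·τ_n − τ_data·x̄)/τ₀ = (404.6076·0.015478 − 0.014198·407.8) / 0.001280 = 0.472572/0.001280 ≈ 369.2.

μ₀ = 369.2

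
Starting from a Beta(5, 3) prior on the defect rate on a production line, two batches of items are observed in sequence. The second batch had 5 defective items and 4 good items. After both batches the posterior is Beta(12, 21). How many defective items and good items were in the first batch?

Sequential conjugate updates are equivalent to a single update on the pooled data, so total successes = posterior α − prior α and total failures = posterior β − prior β.
Total across both batches: 12−5=7 defective items, 21−3=18 good items.
Subtract the second batch: 7−5=2 defective items and 18−4=14 good items.

2 defective items and 14 good items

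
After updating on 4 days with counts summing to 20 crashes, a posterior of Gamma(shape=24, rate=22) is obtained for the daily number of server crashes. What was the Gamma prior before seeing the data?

A Gamma(α, β) prior (rate parametrization) on a Poisson rate with n observations summing to S gives posterior Gamma(α+S, β+n).
So α = 24 − 20 = 4 and β = 22 − 4 = 18.

Gamma(shape=4, rate=18)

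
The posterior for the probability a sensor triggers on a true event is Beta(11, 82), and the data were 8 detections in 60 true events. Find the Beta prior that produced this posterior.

Beta(3, 30)

A Beta(α, β) prior with s successes and f failures in binomial data gives a Beta(α+s, β+f) posterior.
So α = 11 − 8 = 3 and β = 82 − 52 = 30.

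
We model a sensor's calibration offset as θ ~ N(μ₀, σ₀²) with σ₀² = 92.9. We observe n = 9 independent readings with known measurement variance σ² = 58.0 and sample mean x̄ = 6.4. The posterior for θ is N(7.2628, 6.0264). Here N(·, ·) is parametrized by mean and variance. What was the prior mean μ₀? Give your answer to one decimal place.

μ₀ = 19.7

With known observation variance, the Normal–Normal posterior has precision τ_n = τ₀ + n/σ² and mean μ_n = (τ₀μ₀ + (n/σ²)x̄)/τ_n.
Here τ₀ = 1/92.9 = 0.010764 and τ_data = 9/58.0 = 0.155172, so τ_n = 0.165936.
Rearranging for μ₀: μ₀ = (μ_n·τ_n − τ_data·x̄)/τ₀ = (7.2628·0.165936 − 0.155172·6.4) / 0.010764 = 0.212059/0.010764 ≈ 19.7.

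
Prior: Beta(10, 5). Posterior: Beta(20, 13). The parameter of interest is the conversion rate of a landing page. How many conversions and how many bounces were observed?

10 conversions and 8 bounces

Beta is conjugate to the binomial likelihood: posterior = Beta(α+s, β+f).
So s = 20 − 10 = 10 and f = 13 − 5 = 8.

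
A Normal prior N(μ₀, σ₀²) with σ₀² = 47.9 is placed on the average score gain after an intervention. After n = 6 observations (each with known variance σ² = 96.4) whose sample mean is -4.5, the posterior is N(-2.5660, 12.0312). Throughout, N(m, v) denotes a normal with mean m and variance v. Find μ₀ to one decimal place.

The posterior mean is a precision-weighted average: μ_n = (τ₀μ₀ + τ_data·x̄)/(τ₀+τ_data), with τ₀=1/σ₀² and τ_data=n/σ².
Here τ₀ = 1/47.9 = 0.020877 and τ_data = 6/96.4 = 0.062241, so τ_n = 0.083118.
Rearranging for μ₀: μ₀ = (μ_n·τ_n − τ_data·x̄)/τ₀ = (-2.5660·0.083118 − 0.062241·-4.5) / 0.020877 = 0.066804/0.020877 ≈ 3.2.

μ₀ = 3.2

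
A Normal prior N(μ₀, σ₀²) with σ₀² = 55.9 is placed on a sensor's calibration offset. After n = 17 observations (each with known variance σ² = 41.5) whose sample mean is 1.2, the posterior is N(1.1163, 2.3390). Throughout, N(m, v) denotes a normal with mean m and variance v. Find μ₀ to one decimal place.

μ₀ = -0.8

With known observation variance, the Normal–Normal posterior has precision τ_n = τ₀ + n/σ² and mean μ_n = (τ₀μ₀ + (n/σ²)x̄)/τ_n.
Here τ₀ = 1/55.9 = 0.017889 and τ_data = 17/41.5 = 0.409639, so τ_n = 0.427528.
Rearranging for μ₀: μ₀ = (μ_n·τ_n − τ_data·x̄)/τ₀ = (1.1163·0.427528 − 0.409639·1.2) / 0.017889 = -0.014317/0.017889 ≈ -0.8.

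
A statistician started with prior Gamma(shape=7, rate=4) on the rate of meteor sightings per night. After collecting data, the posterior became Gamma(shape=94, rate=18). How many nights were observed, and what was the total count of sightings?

n = 14 nights with total 87 sightings

A Gamma(α, β) prior (rate parametrization) on a Poisson rate with n observations summing to S gives posterior Gamma(α+S, β+n).
Matching: Σxᵢ = 94 − 7 = 87 and n = 18 − 4 = 14.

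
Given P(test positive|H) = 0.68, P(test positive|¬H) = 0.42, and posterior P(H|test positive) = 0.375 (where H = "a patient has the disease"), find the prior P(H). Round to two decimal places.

P(H) = 0.27

Bayes' rule in odds form gives O(H|E) = O(H)·[P(E|H)/P(E|¬H)], hence O(H) = O(H|E)/LR.
Posterior odds = 0.375/(1−0.375) = 0.6000. LR = 0.68/0.42 = 1.6190.
Prior odds = 0.6000/1.6190 = 0.3706, so P(H) = 0.3706/(1+0.3706) ≈ 0.27.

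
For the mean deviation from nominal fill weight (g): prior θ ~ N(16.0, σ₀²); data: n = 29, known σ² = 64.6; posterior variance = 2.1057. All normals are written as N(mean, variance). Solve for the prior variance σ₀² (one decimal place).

σ₀² = 38.5

Posterior precision equals prior precision plus data precision: 1/σ_n² = 1/σ₀² + n/σ².
So 1/σ₀² = 1/2.1057 − 29/64.6 = 0.474901 − 0.448916 = 0.025985.
Hence σ₀² = 1/0.025985 ≈ 38.5.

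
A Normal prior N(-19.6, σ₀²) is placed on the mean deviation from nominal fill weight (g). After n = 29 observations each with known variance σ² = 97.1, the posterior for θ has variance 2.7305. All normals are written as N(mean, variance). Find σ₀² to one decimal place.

Posterior precision equals prior precision plus data precision: 1/σ_n² = 1/σ₀² + n/σ².
So 1/σ₀² = 1/2.7305 − 29/97.1 = 0.366233 − 0.298661 = 0.067572.
Hence σ₀² = 1/0.067572 ≈ 14.8.

σ₀² = 14.8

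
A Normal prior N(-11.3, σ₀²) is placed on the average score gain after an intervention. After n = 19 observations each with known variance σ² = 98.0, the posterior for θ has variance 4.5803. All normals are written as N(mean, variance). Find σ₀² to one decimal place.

For the Normal–Normal model with known σ², precisions add: τ_n = τ₀ + n/σ².
So 1/σ₀² = 1/4.5803 − 19/98.0 = 0.218326 − 0.193878 = 0.024448.
Hence σ₀² = 1/0.024448 ≈ 40.9.

σ₀² = 40.9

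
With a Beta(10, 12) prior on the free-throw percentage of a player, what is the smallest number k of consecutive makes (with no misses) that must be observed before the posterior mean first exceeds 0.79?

After k makes and 0 misses the posterior is Beta(10+k, 12), with mean (10+k)/(10+12+k).
Set (10+k)/(22+k) > 0.79 and solve: k > (0.79·22 − 10)/(1 − 0.79) = 35.143.
The smallest integer exceeding 35.143 is 36, and checking k=36: (46)/(58) = 0.7931 > 0.79.

k = 36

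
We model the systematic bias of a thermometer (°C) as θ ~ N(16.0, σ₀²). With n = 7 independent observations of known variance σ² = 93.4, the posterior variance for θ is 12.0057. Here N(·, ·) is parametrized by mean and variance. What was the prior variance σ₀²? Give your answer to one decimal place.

Posterior precision equals prior precision plus data precision: 1/σ_n² = 1/σ₀² + n/σ².
So 1/σ₀² = 1/12.0057 − 7/93.4 = 0.083294 − 0.074946 = 0.008348.
Hence σ₀² = 1/0.008348 ≈ 119.8.

σ₀² = 119.8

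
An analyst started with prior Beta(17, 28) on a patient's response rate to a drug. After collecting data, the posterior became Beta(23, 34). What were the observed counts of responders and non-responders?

Under Beta–binomial conjugacy the posterior parameters are (a+s, b+f).
Match parameters: s=23−17=6, f=34−28=6.

6 responders and 6 non-responders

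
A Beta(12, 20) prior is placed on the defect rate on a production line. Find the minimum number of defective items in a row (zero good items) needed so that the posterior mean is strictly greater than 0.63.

k = 23

After k defective items and 0 good items the posterior is Beta(12+k, 20), with mean (12+k)/(12+20+k).
Set (12+k)/(32+k) > 0.63 and solve: k > (0.63·32 − 12)/(1 − 0.63) = 22.054.
The smallest integer exceeding 22.054 is 23.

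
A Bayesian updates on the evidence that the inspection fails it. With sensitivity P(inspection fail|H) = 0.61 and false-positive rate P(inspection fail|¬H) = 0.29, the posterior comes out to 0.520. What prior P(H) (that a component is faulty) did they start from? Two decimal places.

Bayes' rule in odds form gives O(H|E) = O(H)·[P(E|H)/P(E|¬H)], hence O(H) = O(H|E)/LR.
Posterior odds = 0.520/(1−0.520) = 1.0833. LR = 0.61/0.29 = 2.1034.
Prior odds = 1.0833/2.1034 = 0.5150, so P(H) = 0.5150/(1+0.5150) ≈ 0.34.

P(H) = 0.34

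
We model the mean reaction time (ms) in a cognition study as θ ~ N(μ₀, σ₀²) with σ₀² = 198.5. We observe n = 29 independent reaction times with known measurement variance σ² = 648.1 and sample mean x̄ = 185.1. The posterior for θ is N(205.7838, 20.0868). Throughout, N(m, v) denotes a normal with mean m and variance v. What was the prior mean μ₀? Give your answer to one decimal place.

With known observation variance, the Normal–Normal posterior has precision τ_n = τ₀ + n/σ² and mean μ_n = (τ₀μ₀ + (n/σ²)x̄)/τ_n.
Here τ₀ = 1/198.5 = 0.005038 and τ_data = 29/648.1 = 0.044746, so τ_n = 0.049784.
Rearranging for μ₀: μ₀ = (μ_n·τ_n − τ_data·x̄)/τ₀ = (205.7838·0.049784 − 0.044746·185.1) / 0.005038 = 1.962256/0.005038 ≈ 389.5.

μ₀ = 389.5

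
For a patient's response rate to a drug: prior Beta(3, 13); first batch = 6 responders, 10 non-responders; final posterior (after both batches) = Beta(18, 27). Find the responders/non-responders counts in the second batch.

Sequential conjugate updates are equivalent to a single update on the pooled data, so total successes = posterior α − prior α and total failures = posterior β − prior β.
Total across both batches: 18−3=15 responders, 27−13=14 non-responders.
Subtract the first batch: 15−6=9 responders and 14−10=4 non-responders.

9 responders and 4 non-responders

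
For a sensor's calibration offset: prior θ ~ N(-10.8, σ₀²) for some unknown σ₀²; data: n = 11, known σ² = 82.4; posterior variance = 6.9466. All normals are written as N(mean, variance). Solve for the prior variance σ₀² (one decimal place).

σ₀² = 95.6

For the Normal–Normal model with known σ², precisions add: τ_n = τ₀ + n/σ².
So 1/σ₀² = 1/6.9466 − 11/82.4 = 0.143955 − 0.133495 = 0.010460.
Hence σ₀² = 1/0.010460 ≈ 95.6.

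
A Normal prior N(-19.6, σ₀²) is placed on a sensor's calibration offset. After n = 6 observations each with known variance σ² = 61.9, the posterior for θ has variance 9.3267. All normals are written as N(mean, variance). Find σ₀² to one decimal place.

σ₀² = 97.2

For the Normal–Normal model with known σ², precisions add: τ_n = τ₀ + n/σ².
So 1/σ₀² = 1/9.3267 − 6/61.9 = 0.107219 − 0.096931 = 0.010288.
Hence σ₀² = 1/0.010288 ≈ 97.2.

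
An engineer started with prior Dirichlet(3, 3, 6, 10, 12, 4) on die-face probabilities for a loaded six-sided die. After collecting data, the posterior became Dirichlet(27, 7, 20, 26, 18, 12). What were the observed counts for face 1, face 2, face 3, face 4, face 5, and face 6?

counts (24, 4, 14, 16, 6, 8)

For a Dirichlet(α) prior with multinomial counts c, the posterior is Dirichlet(α + c) componentwise.
Counts are posterior − prior componentwise: 27−3=24, 7−3=4, 20−6=14, 26−10=16, 18−12=6, 12−4=8.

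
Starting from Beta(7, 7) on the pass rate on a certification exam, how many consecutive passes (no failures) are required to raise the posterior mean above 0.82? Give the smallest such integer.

k = 25

After k passes and 0 failures the posterior is Beta(7+k, 7), with mean (7+k)/(7+7+k).
Set (7+k)/(14+k) > 0.82 and solve: k > (0.82·14 − 7)/(1 − 0.82) = 24.889.
The smallest integer exceeding 24.889 is 25.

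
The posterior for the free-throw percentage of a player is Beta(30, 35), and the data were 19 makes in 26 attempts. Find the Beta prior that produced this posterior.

A Beta(a, b) prior with s successes and f failures in binomial data gives a Beta(a+s, b+f) posterior.
Subtract the data counts: 30−19=11, 35−7=28.

Beta(11, 28)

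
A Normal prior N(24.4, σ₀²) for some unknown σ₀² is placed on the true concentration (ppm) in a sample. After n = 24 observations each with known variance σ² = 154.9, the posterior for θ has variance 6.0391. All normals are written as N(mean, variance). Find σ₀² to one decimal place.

σ₀² = 93.9

For the Normal–Normal model with known σ², precisions add: τ_n = τ₀ + n/σ².
So 1/σ₀² = 1/6.0391 − 24/154.9 = 0.165588 − 0.154939 = 0.010649.
Hence σ₀² = 1/0.010649 ≈ 93.9.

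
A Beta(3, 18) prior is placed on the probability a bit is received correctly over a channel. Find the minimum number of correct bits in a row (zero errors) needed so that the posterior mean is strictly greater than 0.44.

After k correct bits and 0 errors the posterior is Beta(3+k, 18), with mean (3+k)/(3+18+k).
Set (3+k)/(21+k) > 0.44 and solve: k > (0.44·21 − 3)/(1 − 0.44) = 11.143.
The smallest integer exceeding 11.143 is 12.

k = 12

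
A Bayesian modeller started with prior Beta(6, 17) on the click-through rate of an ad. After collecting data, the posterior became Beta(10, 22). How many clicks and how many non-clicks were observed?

4 clicks and 5 non-clicks

Beta is conjugate to the binomial likelihood: posterior = Beta(α+s, β+f).
Match parameters: s=10−6=4, f=22−17=5.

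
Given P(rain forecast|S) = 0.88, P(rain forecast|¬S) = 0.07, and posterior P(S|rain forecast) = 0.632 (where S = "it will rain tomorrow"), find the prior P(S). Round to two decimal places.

P(S) = 0.12

Bayes' rule in odds form gives O(S|E) = O(S)·[P(E|S)/P(E|¬S)], hence O(S) = O(S|E)/LR.
Posterior odds = 0.632/(1−0.632) = 1.7174. LR = 0.88/0.07 = 12.5714.
Prior odds = 1.7174/12.5714 = 0.1366, so P(S) = 0.1366/(1+0.1366) ≈ 0.12.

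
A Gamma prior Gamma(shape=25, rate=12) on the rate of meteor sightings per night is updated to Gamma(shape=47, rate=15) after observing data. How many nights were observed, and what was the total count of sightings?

n = 3 nights with total 22 sightings

A Gamma(α, β) prior (rate parametrization) on a Poisson rate with n observations summing to S gives posterior Gamma(α+S, β+n).
Matching: Σxᵢ = 47 − 25 = 22 and n = 15 − 12 = 3.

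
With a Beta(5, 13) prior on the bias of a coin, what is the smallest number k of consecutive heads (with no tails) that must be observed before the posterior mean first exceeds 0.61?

k = 16

After k heads and 0 tails the posterior is Beta(5+k, 13), with mean (5+k)/(5+13+k).
Set (5+k)/(18+k) > 0.61 and solve: k > (0.61·18 − 5)/(1 − 0.61) = 15.333.
The smallest integer exceeding 15.333 is 16, and checking k=16: (21)/(34) = 0.6176 > 0.61.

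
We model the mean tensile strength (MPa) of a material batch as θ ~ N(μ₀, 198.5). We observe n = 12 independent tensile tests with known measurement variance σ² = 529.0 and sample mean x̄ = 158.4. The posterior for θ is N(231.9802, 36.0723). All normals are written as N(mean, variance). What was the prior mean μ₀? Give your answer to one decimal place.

With known observation variance, the Normal–Normal posterior has precision τ_n = τ₀ + n/σ² and mean μ_n = (τ₀μ₀ + (n/σ²)x̄)/τ_n.
Here τ₀ = 1/198.5 = 0.005038 and τ_data = 12/529.0 = 0.022684, so τ_n = 0.027722.
Rearranging for μ₀: μ₀ = (μ_n·τ_n − τ_data·x̄)/τ₀ = (231.9802·0.027722 − 0.022684·158.4) / 0.005038 = 2.837810/0.005038 ≈ 563.3.

μ₀ = 563.3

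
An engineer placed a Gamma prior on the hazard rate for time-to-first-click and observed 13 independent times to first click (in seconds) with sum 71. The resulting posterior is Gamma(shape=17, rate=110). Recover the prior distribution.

For an exponential likelihood with a Gamma(α, β) prior on the rate, n observations with total T give posterior Gamma(α+n, β+T).
So α = 17 − 13 = 4 and β = 110 − 71 = 39.

Gamma(shape=4, rate=39)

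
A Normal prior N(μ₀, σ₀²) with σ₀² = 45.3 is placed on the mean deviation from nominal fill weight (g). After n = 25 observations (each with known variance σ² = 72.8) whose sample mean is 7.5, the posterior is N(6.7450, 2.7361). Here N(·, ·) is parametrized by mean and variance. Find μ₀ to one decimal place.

μ₀ = -5.0

The posterior mean is a precision-weighted average: μ_n = (τ₀μ₀ + τ_data·x̄)/(τ₀+τ_data), with τ₀=1/σ₀² and τ_data=n/σ².
Here τ₀ = 1/45.3 = 0.022075 and τ_data = 25/72.8 = 0.343407, so τ_n = 0.365482.
Rearranging for μ₀: μ₀ = (μ_n·τ_n − τ_data·x̄)/τ₀ = (6.7450·0.365482 − 0.343407·7.5) / 0.022075 = -0.110376/0.022075 ≈ -5.0.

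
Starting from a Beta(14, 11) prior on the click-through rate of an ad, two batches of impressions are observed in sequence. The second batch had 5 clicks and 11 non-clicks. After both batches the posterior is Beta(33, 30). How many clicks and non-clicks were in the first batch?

Because Beta–binomial updating is additive in the counts, the combined data contributed (α_post−α_prior, β_post−β_prior) successes and failures.
Total across both batches: 33−14=19 clicks, 30−11=19 non-clicks.
Subtract the second batch: 19−5=14 clicks and 19−11=8 non-clicks.

14 clicks and 8 non-clicks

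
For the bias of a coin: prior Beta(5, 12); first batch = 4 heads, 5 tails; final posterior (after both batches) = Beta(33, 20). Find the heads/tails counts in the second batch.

Sequential conjugate updates are equivalent to a single update on the pooled data, so total successes = posterior α − prior α and total failures = posterior β − prior β.
Total across both batches: 33−5=28 heads, 20−12=8 tails.
Subtract the first batch: 28−4=24 heads and 8−5=3 tails.

24 heads and 3 tails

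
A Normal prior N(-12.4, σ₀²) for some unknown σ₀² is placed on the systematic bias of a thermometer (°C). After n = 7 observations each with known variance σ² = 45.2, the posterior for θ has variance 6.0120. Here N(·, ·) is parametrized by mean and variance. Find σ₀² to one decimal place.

For the Normal–Normal model with known σ², precisions add: τ_n = τ₀ + n/σ².
So 1/σ₀² = 1/6.0120 − 7/45.2 = 0.166334 − 0.154867 = 0.011467.
Hence σ₀² = 1/0.011467 ≈ 87.2.

σ₀² = 87.2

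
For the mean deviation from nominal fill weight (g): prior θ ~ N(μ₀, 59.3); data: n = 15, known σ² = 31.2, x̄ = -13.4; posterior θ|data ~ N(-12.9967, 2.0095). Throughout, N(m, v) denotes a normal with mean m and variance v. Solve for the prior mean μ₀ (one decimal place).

With known observation variance, the Normal–Normal posterior has precision τ_n = τ₀ + n/σ² and mean μ_n = (τ₀μ₀ + (n/σ²)x̄)/τ_n.
Here τ₀ = 1/59.3 = 0.016863 and τ_data = 15/31.2 = 0.480769, so τ_n = 0.497632.
Rearranging for μ₀: μ₀ = (μ_n·τ_n − τ_data·x̄)/τ₀ = (-12.9967·0.497632 − 0.480769·-13.4) / 0.016863 = -0.025269/0.016863 ≈ -1.5.

μ₀ = -1.5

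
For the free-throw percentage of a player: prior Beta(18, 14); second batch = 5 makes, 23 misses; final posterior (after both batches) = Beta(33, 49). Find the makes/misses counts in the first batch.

10 makes and 12 misses

Because Beta–binomial updating is additive in the counts, the combined data contributed (α_post−α_prior, β_post−β_prior) successes and failures.
Total across both batches: 33−18=15 makes, 49−14=35 misses.
Subtract the second batch: 15−5=10 makes and 35−23=12 misses.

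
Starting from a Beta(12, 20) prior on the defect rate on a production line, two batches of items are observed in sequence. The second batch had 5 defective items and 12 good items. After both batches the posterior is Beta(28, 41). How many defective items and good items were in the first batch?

Sequential conjugate updates are equivalent to a single update on the pooled data, so total successes = posterior α − prior α and total failures = posterior β − prior β.
Total across both batches: 28−12=16 defective items, 41−20=21 good items.
Subtract the second batch: 16−5=11 defective items and 21−12=9 good items.

11 defective items and 9 good items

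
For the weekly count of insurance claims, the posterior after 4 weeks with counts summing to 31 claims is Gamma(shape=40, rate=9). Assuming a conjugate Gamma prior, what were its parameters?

A Gamma(α, β) prior (rate parametrization) on a Poisson rate with n observations summing to S gives posterior Gamma(α+S, β+n).
So α = 40 − 31 = 9 and β = 9 − 4 = 5.

Gamma(shape=9, rate=5)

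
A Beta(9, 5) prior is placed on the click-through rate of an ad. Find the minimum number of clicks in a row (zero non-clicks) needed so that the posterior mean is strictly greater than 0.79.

After k clicks and 0 non-clicks the posterior is Beta(9+k, 5), with mean (9+k)/(9+5+k).
Set (9+k)/(14+k) > 0.79 and solve: k > (0.79·14 − 9)/(1 − 0.79) = 9.810.
The smallest integer exceeding 9.810 is 10, and checking k=10: (19)/(24) = 0.7917 > 0.79.

k = 10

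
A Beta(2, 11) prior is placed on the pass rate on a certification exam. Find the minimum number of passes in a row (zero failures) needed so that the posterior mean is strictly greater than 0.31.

After k passes and 0 failures the posterior is Beta(2+k, 11), with mean (2+k)/(2+11+k).
Set (2+k)/(13+k) > 0.31 and solve: k > (0.31·13 − 2)/(1 − 0.31) = 2.942.
The smallest integer exceeding 2.942 is 3.

k = 3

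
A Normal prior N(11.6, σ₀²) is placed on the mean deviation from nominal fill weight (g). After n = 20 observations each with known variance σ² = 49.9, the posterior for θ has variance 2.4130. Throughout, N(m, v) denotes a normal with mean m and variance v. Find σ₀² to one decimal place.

Posterior precision equals prior precision plus data precision: 1/σ_n² = 1/σ₀² + n/σ².
So 1/σ₀² = 1/2.4130 − 20/49.9 = 0.414422 − 0.400802 = 0.013620.
Hence σ₀² = 1/0.013620 ≈ 73.4.

σ₀² = 73.4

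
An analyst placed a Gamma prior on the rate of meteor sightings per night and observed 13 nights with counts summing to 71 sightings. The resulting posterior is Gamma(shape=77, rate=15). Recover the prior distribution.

Gamma–Poisson conjugacy: posterior shape = α + Σxᵢ, posterior rate = β + n.
So α = 77 − 71 = 6 and β = 15 − 13 = 2.

Gamma(shape=6, rate=2)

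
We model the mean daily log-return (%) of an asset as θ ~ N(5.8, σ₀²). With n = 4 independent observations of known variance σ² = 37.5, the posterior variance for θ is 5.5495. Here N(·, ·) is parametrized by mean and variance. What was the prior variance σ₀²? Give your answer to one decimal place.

σ₀² = 13.6

Posterior precision equals prior precision plus data precision: 1/σ_n² = 1/σ₀² + n/σ².
So 1/σ₀² = 1/5.5495 − 4/37.5 = 0.180196 − 0.106667 = 0.073529.
Hence σ₀² = 1/0.073529 ≈ 13.6.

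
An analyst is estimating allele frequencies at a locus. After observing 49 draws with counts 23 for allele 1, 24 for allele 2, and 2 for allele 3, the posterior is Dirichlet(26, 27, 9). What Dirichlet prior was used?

For a Dirichlet(α) prior with multinomial counts c, the posterior is Dirichlet(α + c) componentwise.
Subtract each count from the matching posterior parameter: 26−23=3, 27−24=3, 9−2=7.

Dirichlet(3, 3, 7)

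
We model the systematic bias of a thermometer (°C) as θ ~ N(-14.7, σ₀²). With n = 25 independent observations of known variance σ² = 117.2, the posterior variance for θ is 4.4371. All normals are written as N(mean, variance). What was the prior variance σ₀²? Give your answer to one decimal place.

For the Normal–Normal model with known σ², precisions add: τ_n = τ₀ + n/σ².
So 1/σ₀² = 1/4.4371 − 25/117.2 = 0.225372 − 0.213311 = 0.012061.
Hence σ₀² = 1/0.012061 ≈ 82.9.

σ₀² = 82.9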